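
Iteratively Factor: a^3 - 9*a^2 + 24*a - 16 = (a - 4)*(a^2 - 5*a + 4) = (a - 4)*(a - 1)*(a - 4)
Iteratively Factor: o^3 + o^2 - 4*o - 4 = (o - 2)*(o^2 + 3*o + 2) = (o - 2)*(o + 1)*(o + 2)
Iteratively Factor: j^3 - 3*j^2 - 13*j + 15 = (j - 5)*(j^2 + 2*j - 3) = (j - 5)*(j + 3)*(j - 1)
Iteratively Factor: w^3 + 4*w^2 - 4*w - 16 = (w + 4)*(w^2 - 4) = (w + 2)*(w + 4)*(w - 2)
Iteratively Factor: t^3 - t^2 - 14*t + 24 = (t + 4)*(t^2 - 5*t + 6) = (t - 2)*(t + 4)*(t - 3)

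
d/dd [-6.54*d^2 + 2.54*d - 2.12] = 2.54 - 13.08*d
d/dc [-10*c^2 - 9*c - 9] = -20*c - 9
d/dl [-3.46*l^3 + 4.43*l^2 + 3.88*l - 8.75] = -10.38*l^2 + 8.86*l + 3.88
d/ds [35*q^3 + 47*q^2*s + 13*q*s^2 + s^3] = 47*q^2 + 26*q*s + 3*s^2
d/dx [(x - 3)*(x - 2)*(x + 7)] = 3*x^2 + 4*x - 29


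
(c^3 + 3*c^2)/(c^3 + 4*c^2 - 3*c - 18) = c^2/(c^2 + c - 6)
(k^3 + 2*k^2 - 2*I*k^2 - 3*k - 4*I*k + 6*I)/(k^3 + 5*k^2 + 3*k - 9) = (k - 2*I)/(k + 3)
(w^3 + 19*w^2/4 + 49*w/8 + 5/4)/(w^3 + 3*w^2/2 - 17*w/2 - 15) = (w + 1/4)/(w - 3)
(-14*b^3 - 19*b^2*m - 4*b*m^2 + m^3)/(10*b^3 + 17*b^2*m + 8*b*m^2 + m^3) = (-7*b + m)/(5*b + m)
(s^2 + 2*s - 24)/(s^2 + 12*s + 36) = (s - 4)/(s + 6)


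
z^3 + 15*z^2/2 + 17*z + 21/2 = (z + 1)*(z + 3)*(z + 7/2)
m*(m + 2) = m^2 + 2*m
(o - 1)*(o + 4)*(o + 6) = o^3 + 9*o^2 + 14*o - 24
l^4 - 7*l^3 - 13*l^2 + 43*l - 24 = (l - 8)*(l - 1)^2*(l + 3)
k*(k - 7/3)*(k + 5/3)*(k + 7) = k^4 + 19*k^3/3 - 77*k^2/9 - 245*k/9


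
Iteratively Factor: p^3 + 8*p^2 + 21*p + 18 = (p + 2)*(p^2 + 6*p + 9) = (p + 2)*(p + 3)*(p + 3)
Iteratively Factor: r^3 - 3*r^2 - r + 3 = (r - 3)*(r^2 - 1) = (r - 3)*(r + 1)*(r - 1)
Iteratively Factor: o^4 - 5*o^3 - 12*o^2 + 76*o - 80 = (o - 5)*(o^3 - 12*o + 16) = (o - 5)*(o - 2)*(o^2 + 2*o - 8) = (o - 5)*(o - 2)*(o + 4)*(o - 2)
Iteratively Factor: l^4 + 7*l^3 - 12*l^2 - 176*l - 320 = (l - 5)*(l^3 + 12*l^2 + 48*l + 64) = (l - 5)*(l + 4)*(l^2 + 8*l + 16) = (l - 5)*(l + 4)^2*(l + 4)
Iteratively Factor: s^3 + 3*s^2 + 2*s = (s)*(s^2 + 3*s + 2) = s*(s + 1)*(s + 2)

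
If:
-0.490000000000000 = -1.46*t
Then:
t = 0.34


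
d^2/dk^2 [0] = 0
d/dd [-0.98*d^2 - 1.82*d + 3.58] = -1.96*d - 1.82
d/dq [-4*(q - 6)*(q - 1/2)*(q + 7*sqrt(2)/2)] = -12*q^2 - 28*sqrt(2)*q + 52*q - 12 + 91*sqrt(2)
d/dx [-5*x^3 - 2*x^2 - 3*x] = -15*x^2 - 4*x - 3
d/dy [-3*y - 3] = -3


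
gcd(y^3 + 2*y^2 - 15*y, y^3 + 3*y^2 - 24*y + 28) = 1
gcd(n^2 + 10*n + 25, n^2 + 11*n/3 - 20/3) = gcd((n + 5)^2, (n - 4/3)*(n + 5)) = n + 5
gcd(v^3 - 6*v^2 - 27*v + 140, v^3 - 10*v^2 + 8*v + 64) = v - 4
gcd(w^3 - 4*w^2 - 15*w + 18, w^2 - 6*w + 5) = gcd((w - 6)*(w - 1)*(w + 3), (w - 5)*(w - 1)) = w - 1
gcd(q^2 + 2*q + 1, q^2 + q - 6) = 1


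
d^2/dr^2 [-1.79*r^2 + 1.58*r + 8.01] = -3.58000000000000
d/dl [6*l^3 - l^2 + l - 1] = 18*l^2 - 2*l + 1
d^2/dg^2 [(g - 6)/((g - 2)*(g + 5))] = 2*(g^3 - 18*g^2 - 24*g - 84)/(g^6 + 9*g^5 - 3*g^4 - 153*g^3 + 30*g^2 + 900*g - 1000)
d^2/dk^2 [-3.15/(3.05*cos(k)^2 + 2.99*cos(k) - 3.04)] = (117.2115*(1 - cos(k)^2)^2 + 86.1792749999999*cos(k)^3 + 203.594265*cos(k)^2 - 143.72631*cos(k) - 231.94773)/(3.05*cos(k)^2 + 2.99*cos(k) - 3.04)^3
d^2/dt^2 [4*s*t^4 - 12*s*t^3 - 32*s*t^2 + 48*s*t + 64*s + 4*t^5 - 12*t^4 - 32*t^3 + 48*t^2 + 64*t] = 48*s*t^2 - 72*s*t - 64*s + 80*t^3 - 144*t^2 - 192*t + 96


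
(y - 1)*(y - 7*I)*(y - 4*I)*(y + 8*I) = y^4 - y^3 - 3*I*y^3 + 60*y^2 + 3*I*y^2 - 60*y - 224*I*y + 224*I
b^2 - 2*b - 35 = (b - 7)*(b + 5)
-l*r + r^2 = r*(-l + r)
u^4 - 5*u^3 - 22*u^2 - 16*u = u*(u - 8)*(u + 1)*(u + 2)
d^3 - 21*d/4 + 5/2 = (d - 2)*(d - 1/2)*(d + 5/2)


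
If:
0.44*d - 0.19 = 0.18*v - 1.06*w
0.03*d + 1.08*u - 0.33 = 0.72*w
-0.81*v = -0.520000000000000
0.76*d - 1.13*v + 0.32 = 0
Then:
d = 0.53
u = 0.34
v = 0.64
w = 0.07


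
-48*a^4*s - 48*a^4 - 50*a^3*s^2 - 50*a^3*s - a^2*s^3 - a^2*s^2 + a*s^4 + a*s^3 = (-8*a + s)*(a + s)*(6*a + s)*(a*s + a)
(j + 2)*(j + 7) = j^2 + 9*j + 14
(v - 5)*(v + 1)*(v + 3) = v^3 - v^2 - 17*v - 15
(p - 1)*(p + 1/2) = p^2 - p/2 - 1/2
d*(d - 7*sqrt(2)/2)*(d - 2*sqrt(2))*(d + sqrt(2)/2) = d^4 - 5*sqrt(2)*d^3 + 17*d^2/2 + 7*sqrt(2)*d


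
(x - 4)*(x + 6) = x^2 + 2*x - 24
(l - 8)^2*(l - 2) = l^3 - 18*l^2 + 96*l - 128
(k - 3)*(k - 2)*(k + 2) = k^3 - 3*k^2 - 4*k + 12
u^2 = u^2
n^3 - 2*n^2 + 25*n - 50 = (n - 2)*(n - 5*I)*(n + 5*I)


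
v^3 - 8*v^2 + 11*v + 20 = (v - 5)*(v - 4)*(v + 1)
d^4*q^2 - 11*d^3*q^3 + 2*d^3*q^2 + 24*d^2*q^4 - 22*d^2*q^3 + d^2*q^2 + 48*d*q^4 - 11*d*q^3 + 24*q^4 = (d - 8*q)*(d - 3*q)*(d*q + q)^2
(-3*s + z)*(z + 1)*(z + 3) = -3*s*z^2 - 12*s*z - 9*s + z^3 + 4*z^2 + 3*z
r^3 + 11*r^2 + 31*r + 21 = (r + 1)*(r + 3)*(r + 7)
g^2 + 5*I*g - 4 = (g + I)*(g + 4*I)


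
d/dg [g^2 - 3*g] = 2*g - 3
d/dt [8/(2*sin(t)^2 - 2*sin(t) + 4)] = 4*(1 - 2*sin(t))*cos(t)/(sin(t)^2 - sin(t) + 2)^2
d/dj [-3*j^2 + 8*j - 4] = 8 - 6*j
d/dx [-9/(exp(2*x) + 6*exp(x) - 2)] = 18*(exp(x) + 3)*exp(x)/(exp(2*x) + 6*exp(x) - 2)^2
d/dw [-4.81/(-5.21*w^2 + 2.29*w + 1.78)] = (11.0149 - 50.1202*w)/(-5.21*w^2 + 2.29*w + 1.78)^2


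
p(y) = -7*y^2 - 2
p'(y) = -14*y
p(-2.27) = -38.07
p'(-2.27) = 31.78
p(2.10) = -32.87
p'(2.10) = -29.40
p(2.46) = -44.36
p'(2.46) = -34.44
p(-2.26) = -37.75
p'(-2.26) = 31.64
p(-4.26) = -129.03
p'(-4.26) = 59.64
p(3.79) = -102.55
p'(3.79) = -53.06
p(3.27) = -76.85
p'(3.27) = -45.78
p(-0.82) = -6.71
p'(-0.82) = 11.48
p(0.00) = -2.00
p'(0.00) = 0.00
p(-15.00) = -1577.00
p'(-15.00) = 210.00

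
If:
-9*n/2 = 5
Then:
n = -10/9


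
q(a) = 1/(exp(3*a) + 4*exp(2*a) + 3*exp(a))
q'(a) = (-3*exp(3*a) - 8*exp(2*a) - 3*exp(a))/(exp(3*a) + 4*exp(2*a) + 3*exp(a))^2 = (-3*exp(2*a) - 8*exp(a) - 3)*exp(-a)/(exp(2*a) + 4*exp(a) + 3)^2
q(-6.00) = 134.03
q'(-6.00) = -134.48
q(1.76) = 0.00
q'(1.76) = -0.01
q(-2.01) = 2.10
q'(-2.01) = -2.44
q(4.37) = 0.00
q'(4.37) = -0.00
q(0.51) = 0.05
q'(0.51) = -0.10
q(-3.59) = 11.65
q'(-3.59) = -12.07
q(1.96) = 0.00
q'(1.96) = -0.00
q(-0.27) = 0.20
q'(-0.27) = -0.32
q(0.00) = 0.12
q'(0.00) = -0.22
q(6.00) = 0.00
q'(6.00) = 0.00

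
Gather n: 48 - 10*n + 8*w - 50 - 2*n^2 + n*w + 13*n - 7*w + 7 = -2*n^2 + n*(w + 3) + w + 5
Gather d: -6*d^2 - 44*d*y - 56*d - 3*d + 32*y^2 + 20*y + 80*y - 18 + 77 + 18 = -6*d^2 + d*(-44*y - 59) + 32*y^2 + 100*y + 77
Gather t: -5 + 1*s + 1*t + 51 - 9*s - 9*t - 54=-8*s - 8*t - 8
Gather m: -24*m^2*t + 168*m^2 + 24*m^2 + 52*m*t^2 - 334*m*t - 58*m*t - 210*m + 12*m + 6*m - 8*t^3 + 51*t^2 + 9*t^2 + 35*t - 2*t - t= m^2*(192 - 24*t) + m*(52*t^2 - 392*t - 192) - 8*t^3 + 60*t^2 + 32*t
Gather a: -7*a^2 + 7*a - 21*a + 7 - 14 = -7*a^2 - 14*a - 7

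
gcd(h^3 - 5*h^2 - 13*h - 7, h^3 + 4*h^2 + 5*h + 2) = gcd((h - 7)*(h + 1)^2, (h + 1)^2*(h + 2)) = h^2 + 2*h + 1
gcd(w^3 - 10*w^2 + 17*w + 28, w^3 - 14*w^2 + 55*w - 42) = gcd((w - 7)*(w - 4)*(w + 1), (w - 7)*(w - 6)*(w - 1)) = w - 7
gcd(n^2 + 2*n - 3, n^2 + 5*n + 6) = n + 3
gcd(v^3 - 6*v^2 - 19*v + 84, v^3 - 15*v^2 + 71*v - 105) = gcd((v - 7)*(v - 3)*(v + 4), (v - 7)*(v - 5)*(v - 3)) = v^2 - 10*v + 21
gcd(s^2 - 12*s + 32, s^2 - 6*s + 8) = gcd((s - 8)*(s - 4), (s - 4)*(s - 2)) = s - 4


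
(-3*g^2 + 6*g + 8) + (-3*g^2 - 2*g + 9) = -6*g^2 + 4*g + 17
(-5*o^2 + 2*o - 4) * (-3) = 15*o^2 - 6*o + 12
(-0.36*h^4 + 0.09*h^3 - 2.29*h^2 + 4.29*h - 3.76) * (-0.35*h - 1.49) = 0.126*h^5 + 0.5049*h^4 + 0.6674*h^3 + 1.9106*h^2 - 5.0761*h + 5.6024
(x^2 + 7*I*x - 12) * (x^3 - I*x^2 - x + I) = x^5 + 6*I*x^4 - 6*x^3 + 6*I*x^2 + 5*x - 12*I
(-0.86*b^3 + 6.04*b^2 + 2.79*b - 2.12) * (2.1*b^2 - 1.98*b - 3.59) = -1.806*b^5 + 14.3868*b^4 - 3.0128*b^3 - 31.6598*b^2 - 5.8185*b + 7.6108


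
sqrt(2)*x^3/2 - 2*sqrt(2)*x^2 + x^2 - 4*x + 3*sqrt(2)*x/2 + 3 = (x - 3)*(x - 1)*(sqrt(2)*x/2 + 1)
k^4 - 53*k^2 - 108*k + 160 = (k - 8)*(k - 1)*(k + 4)*(k + 5)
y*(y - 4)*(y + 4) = y^3 - 16*y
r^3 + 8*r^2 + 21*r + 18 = (r + 2)*(r + 3)^2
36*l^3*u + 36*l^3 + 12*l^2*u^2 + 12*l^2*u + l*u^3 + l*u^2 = (6*l + u)^2*(l*u + l)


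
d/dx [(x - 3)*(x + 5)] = 2*x + 2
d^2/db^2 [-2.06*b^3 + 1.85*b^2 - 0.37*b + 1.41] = 3.7 - 12.36*b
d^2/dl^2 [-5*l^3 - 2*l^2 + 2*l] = -30*l - 4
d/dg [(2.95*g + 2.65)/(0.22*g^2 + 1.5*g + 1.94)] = (-0.649*g^2 - 1.166*g + 1.748)/(0.0484*g^4 + 0.66*g^3 + 3.1036*g^2 + 5.82*g + 3.7636)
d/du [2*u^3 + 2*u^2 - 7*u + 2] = 6*u^2 + 4*u - 7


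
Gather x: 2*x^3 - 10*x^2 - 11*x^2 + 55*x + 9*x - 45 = 2*x^3 - 21*x^2 + 64*x - 45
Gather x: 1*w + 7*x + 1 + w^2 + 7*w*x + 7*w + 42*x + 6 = w^2 + 8*w + x*(7*w + 49) + 7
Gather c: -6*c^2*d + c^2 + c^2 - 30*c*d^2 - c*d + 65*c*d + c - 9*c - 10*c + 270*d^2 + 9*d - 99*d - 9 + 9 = c^2*(2 - 6*d) + c*(-30*d^2 + 64*d - 18) + 270*d^2 - 90*d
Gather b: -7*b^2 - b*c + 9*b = -7*b^2 + b*(9 - c)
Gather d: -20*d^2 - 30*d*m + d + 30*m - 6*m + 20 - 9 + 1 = -20*d^2 + d*(1 - 30*m) + 24*m + 12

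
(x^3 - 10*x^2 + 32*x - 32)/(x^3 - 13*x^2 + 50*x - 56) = (x - 4)/(x - 7)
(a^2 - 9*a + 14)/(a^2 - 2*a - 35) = (a - 2)/(a + 5)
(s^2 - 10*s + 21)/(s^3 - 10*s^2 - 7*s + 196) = (s - 3)/(s^2 - 3*s - 28)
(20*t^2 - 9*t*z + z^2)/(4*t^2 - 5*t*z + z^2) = (-5*t + z)/(-t + z)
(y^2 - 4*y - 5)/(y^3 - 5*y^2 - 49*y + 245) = (y + 1)/(y^2 - 49)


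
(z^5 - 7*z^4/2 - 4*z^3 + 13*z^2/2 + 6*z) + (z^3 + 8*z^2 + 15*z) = z^5 - 7*z^4/2 - 3*z^3 + 29*z^2/2 + 21*z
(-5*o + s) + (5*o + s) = 2*s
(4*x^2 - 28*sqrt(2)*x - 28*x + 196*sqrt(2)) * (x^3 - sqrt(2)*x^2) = 4*x^5 - 32*sqrt(2)*x^4 - 28*x^4 + 56*x^3 + 224*sqrt(2)*x^3 - 392*x^2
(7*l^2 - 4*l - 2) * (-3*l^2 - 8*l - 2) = -21*l^4 - 44*l^3 + 24*l^2 + 24*l + 4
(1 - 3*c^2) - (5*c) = -3*c^2 - 5*c + 1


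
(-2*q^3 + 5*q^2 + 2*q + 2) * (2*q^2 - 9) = -4*q^5 + 10*q^4 + 22*q^3 - 41*q^2 - 18*q - 18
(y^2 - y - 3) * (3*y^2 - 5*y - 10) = 3*y^4 - 8*y^3 - 14*y^2 + 25*y + 30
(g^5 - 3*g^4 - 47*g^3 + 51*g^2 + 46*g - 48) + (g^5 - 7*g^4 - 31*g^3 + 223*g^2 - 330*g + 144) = 2*g^5 - 10*g^4 - 78*g^3 + 274*g^2 - 284*g + 96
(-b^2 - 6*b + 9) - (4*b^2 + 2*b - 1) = -5*b^2 - 8*b + 10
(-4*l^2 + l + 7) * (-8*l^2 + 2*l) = 32*l^4 - 16*l^3 - 54*l^2 + 14*l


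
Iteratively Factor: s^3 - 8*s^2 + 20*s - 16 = (s - 2)*(s^2 - 6*s + 8) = (s - 2)^2*(s - 4)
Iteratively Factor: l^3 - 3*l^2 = (l)*(l^2 - 3*l) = l*(l - 3)*(l)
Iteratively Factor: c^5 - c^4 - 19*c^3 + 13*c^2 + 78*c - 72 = (c - 4)*(c^4 + 3*c^3 - 7*c^2 - 15*c + 18) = (c - 4)*(c - 1)*(c^3 + 4*c^2 - 3*c - 18) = (c - 4)*(c - 2)*(c - 1)*(c^2 + 6*c + 9) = (c - 4)*(c - 2)*(c - 1)*(c + 3)*(c + 3)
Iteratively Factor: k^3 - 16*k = (k)*(k^2 - 16) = k*(k - 4)*(k + 4)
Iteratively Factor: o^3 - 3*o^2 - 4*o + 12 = (o + 2)*(o^2 - 5*o + 6) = (o - 3)*(o + 2)*(o - 2)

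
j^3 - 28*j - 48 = (j - 6)*(j + 2)*(j + 4)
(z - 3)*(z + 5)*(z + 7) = z^3 + 9*z^2 - z - 105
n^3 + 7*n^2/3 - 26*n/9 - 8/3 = (n - 4/3)*(n + 2/3)*(n + 3)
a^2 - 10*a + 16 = (a - 8)*(a - 2)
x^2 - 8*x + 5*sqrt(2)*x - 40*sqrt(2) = (x - 8)*(x + 5*sqrt(2))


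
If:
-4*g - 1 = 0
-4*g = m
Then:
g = -1/4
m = 1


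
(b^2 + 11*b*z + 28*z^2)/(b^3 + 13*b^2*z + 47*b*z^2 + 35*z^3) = (b + 4*z)/(b^2 + 6*b*z + 5*z^2)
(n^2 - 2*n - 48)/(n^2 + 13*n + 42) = (n - 8)/(n + 7)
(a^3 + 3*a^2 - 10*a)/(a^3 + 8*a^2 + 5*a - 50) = a/(a + 5)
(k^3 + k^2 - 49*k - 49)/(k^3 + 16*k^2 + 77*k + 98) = (k^2 - 6*k - 7)/(k^2 + 9*k + 14)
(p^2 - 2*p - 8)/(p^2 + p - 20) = (p + 2)/(p + 5)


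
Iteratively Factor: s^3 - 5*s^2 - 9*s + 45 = (s + 3)*(s^2 - 8*s + 15) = (s - 3)*(s + 3)*(s - 5)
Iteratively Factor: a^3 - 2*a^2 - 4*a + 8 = (a - 2)*(a^2 - 4) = (a - 2)*(a + 2)*(a - 2)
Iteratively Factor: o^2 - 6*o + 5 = (o - 5)*(o - 1)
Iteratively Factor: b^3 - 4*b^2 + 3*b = (b - 1)*(b^2 - 3*b) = (b - 3)*(b - 1)*(b)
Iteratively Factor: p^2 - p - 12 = (p - 4)*(p + 3)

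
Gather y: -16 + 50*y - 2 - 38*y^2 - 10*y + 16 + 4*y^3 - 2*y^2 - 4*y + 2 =4*y^3 - 40*y^2 + 36*y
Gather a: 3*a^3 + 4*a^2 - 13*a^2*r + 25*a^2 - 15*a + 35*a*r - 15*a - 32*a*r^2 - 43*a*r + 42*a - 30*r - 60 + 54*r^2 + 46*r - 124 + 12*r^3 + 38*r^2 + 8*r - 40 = 3*a^3 + a^2*(29 - 13*r) + a*(-32*r^2 - 8*r + 12) + 12*r^3 + 92*r^2 + 24*r - 224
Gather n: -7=-7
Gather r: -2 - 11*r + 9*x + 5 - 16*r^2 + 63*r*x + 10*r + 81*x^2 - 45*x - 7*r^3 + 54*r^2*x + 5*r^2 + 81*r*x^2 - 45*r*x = -7*r^3 + r^2*(54*x - 11) + r*(81*x^2 + 18*x - 1) + 81*x^2 - 36*x + 3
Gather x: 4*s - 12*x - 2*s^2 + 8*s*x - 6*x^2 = -2*s^2 + 4*s - 6*x^2 + x*(8*s - 12)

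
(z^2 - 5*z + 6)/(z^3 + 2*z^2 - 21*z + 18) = (z - 2)/(z^2 + 5*z - 6)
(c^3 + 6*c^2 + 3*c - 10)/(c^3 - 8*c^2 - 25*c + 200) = (c^2 + c - 2)/(c^2 - 13*c + 40)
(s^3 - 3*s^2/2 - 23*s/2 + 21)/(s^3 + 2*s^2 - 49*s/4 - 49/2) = 2*(s^2 - 5*s + 6)/(2*s^2 - 3*s - 14)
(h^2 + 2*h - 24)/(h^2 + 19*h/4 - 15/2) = 4*(h - 4)/(4*h - 5)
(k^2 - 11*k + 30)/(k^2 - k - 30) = (k - 5)/(k + 5)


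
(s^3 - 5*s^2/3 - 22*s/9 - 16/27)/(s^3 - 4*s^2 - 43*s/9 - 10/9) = (s - 8/3)/(s - 5)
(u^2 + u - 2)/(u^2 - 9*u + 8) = (u + 2)/(u - 8)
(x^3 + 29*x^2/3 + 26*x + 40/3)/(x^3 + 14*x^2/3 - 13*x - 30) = (3*x^3 + 29*x^2 + 78*x + 40)/(3*x^3 + 14*x^2 - 39*x - 90)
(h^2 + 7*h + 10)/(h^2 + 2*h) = (h + 5)/h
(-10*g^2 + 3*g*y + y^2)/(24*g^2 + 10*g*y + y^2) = (-10*g^2 + 3*g*y + y^2)/(24*g^2 + 10*g*y + y^2)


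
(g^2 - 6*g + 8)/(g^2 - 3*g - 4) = (g - 2)/(g + 1)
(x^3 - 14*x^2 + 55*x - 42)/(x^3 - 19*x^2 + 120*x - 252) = (x - 1)/(x - 6)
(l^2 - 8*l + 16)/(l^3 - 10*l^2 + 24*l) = (l - 4)/(l*(l - 6))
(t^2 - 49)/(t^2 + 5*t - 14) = (t - 7)/(t - 2)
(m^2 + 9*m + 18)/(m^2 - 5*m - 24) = (m + 6)/(m - 8)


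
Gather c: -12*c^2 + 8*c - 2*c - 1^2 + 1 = -12*c^2 + 6*c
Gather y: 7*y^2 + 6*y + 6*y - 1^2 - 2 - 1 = 7*y^2 + 12*y - 4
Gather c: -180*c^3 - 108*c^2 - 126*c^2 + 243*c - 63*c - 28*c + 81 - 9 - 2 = -180*c^3 - 234*c^2 + 152*c + 70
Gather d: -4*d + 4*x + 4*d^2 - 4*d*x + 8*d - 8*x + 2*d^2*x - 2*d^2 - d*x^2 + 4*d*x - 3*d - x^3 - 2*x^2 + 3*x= d^2*(2*x + 2) + d*(1 - x^2) - x^3 - 2*x^2 - x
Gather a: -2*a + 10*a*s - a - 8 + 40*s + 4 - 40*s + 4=a*(10*s - 3)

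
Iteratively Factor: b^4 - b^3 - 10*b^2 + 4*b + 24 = (b - 2)*(b^3 + b^2 - 8*b - 12) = (b - 3)*(b - 2)*(b^2 + 4*b + 4) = (b - 3)*(b - 2)*(b + 2)*(b + 2)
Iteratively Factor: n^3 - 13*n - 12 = (n - 4)*(n^2 + 4*n + 3) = (n - 4)*(n + 3)*(n + 1)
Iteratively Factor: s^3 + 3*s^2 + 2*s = (s + 2)*(s^2 + s) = s*(s + 2)*(s + 1)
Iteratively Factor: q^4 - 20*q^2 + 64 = (q - 4)*(q^3 + 4*q^2 - 4*q - 16) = (q - 4)*(q + 2)*(q^2 + 2*q - 8) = (q - 4)*(q - 2)*(q + 2)*(q + 4)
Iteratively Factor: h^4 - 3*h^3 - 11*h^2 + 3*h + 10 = (h - 5)*(h^3 + 2*h^2 - h - 2) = (h - 5)*(h - 1)*(h^2 + 3*h + 2) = (h - 5)*(h - 1)*(h + 1)*(h + 2)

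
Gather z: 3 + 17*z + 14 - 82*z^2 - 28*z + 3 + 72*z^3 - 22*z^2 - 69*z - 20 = 72*z^3 - 104*z^2 - 80*z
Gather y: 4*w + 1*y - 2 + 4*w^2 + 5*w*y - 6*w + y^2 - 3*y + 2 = 4*w^2 - 2*w + y^2 + y*(5*w - 2)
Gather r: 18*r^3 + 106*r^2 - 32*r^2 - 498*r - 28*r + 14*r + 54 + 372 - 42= 18*r^3 + 74*r^2 - 512*r + 384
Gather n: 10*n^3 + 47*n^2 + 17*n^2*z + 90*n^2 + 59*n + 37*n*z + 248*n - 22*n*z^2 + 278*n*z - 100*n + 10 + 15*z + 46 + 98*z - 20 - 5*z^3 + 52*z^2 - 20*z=10*n^3 + n^2*(17*z + 137) + n*(-22*z^2 + 315*z + 207) - 5*z^3 + 52*z^2 + 93*z + 36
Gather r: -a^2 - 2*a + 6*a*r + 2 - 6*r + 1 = -a^2 - 2*a + r*(6*a - 6) + 3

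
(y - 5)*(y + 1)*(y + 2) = y^3 - 2*y^2 - 13*y - 10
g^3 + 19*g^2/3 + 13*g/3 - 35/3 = (g - 1)*(g + 7/3)*(g + 5)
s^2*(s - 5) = s^3 - 5*s^2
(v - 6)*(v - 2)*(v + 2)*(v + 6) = v^4 - 40*v^2 + 144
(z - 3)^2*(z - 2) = z^3 - 8*z^2 + 21*z - 18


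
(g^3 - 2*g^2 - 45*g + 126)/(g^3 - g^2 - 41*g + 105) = (g - 6)/(g - 5)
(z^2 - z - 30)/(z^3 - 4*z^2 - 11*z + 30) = (z^2 - z - 30)/(z^3 - 4*z^2 - 11*z + 30)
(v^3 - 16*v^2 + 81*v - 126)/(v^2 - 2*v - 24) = (v^2 - 10*v + 21)/(v + 4)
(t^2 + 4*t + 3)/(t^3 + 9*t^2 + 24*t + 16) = (t + 3)/(t^2 + 8*t + 16)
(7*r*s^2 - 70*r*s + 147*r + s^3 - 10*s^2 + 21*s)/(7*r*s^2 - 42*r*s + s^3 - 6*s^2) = (s^2 - 10*s + 21)/(s*(s - 6))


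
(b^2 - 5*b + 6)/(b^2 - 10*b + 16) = (b - 3)/(b - 8)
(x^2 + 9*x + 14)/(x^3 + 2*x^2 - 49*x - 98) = 1/(x - 7)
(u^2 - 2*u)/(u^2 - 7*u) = (u - 2)/(u - 7)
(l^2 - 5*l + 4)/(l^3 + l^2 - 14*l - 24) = (l - 1)/(l^2 + 5*l + 6)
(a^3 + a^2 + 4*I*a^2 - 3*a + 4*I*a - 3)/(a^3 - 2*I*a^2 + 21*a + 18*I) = (a + 1)/(a - 6*I)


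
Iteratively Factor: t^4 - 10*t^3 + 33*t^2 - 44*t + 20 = (t - 2)*(t^3 - 8*t^2 + 17*t - 10) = (t - 2)*(t - 1)*(t^2 - 7*t + 10) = (t - 2)^2*(t - 1)*(t - 5)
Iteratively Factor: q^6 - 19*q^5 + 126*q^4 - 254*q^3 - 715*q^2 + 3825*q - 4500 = (q - 5)*(q^5 - 14*q^4 + 56*q^3 + 26*q^2 - 585*q + 900) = (q - 5)^2*(q^4 - 9*q^3 + 11*q^2 + 81*q - 180) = (q - 5)^2*(q - 4)*(q^3 - 5*q^2 - 9*q + 45) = (q - 5)^2*(q - 4)*(q + 3)*(q^2 - 8*q + 15) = (q - 5)^3*(q - 4)*(q + 3)*(q - 3)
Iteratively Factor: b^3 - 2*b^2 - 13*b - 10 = (b + 2)*(b^2 - 4*b - 5) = (b - 5)*(b + 2)*(b + 1)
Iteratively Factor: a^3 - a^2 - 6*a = (a + 2)*(a^2 - 3*a) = (a - 3)*(a + 2)*(a)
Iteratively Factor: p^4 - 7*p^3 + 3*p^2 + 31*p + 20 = (p + 1)*(p^3 - 8*p^2 + 11*p + 20) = (p + 1)^2*(p^2 - 9*p + 20) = (p - 4)*(p + 1)^2*(p - 5)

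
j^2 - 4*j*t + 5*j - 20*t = (j + 5)*(j - 4*t)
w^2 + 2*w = w*(w + 2)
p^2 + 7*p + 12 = (p + 3)*(p + 4)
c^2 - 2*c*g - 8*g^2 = (c - 4*g)*(c + 2*g)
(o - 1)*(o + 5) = o^2 + 4*o - 5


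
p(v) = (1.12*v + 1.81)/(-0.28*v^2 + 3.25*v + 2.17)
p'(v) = (0.56*v - 3.25)*(1.12*v + 1.81)/(-0.28*v^2 + 3.25*v + 2.17)^2 + 1.12/(-0.28*v^2 + 3.25*v + 2.17) = (0.3136*v^2 + 1.0136*v - 3.4521)/(0.0784*v^4 - 1.82*v^3 + 9.3473*v^2 + 14.105*v + 4.7089)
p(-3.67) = 0.17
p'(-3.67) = -0.02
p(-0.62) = 23.55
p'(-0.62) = -1764.91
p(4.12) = 0.59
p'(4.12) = 0.05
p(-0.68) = -6.19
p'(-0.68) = -139.14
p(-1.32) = -0.13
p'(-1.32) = -0.62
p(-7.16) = 0.18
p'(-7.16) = 0.00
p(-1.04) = -0.43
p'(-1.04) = -1.82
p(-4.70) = 0.18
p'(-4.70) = -0.00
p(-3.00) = 0.15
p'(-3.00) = -0.04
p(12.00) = 17.94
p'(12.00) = 74.56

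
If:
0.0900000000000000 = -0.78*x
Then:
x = -0.12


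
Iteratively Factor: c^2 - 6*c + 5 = (c - 5)*(c - 1)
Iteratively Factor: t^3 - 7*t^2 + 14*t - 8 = (t - 4)*(t^2 - 3*t + 2) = (t - 4)*(t - 2)*(t - 1)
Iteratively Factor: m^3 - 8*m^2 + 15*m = (m - 5)*(m^2 - 3*m) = (m - 5)*(m - 3)*(m)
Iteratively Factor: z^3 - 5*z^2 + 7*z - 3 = (z - 3)*(z^2 - 2*z + 1) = (z - 3)*(z - 1)*(z - 1)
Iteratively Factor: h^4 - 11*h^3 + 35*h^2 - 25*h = (h - 5)*(h^3 - 6*h^2 + 5*h) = (h - 5)*(h - 1)*(h^2 - 5*h) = (h - 5)^2*(h - 1)*(h)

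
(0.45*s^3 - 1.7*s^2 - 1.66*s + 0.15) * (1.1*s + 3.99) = 0.495*s^4 - 0.0745*s^3 - 8.609*s^2 - 6.4584*s + 0.5985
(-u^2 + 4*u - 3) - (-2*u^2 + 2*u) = u^2 + 2*u - 3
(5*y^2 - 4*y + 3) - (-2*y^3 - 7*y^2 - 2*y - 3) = 2*y^3 + 12*y^2 - 2*y + 6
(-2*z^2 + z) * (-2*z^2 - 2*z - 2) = 4*z^4 + 2*z^3 + 2*z^2 - 2*z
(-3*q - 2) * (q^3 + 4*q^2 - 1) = -3*q^4 - 14*q^3 - 8*q^2 + 3*q + 2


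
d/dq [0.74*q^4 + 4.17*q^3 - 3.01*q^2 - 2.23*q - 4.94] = 2.96*q^3 + 12.51*q^2 - 6.02*q - 2.23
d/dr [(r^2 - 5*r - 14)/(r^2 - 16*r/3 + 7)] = 3*(-r^2 + 126*r - 329)/(9*r^4 - 96*r^3 + 382*r^2 - 672*r + 441)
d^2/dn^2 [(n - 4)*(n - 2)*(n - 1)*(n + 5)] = 12*n^2 - 12*n - 42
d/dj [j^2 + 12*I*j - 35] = 2*j + 12*I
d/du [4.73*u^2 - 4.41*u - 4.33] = 9.46*u - 4.41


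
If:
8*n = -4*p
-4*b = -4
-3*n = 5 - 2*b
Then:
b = 1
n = -1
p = 2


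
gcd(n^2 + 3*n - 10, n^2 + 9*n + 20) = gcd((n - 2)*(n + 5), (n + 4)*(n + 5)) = n + 5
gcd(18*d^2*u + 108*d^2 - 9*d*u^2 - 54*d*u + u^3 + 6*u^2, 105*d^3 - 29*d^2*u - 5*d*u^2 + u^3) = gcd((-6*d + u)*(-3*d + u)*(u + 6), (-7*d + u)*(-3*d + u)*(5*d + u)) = -3*d + u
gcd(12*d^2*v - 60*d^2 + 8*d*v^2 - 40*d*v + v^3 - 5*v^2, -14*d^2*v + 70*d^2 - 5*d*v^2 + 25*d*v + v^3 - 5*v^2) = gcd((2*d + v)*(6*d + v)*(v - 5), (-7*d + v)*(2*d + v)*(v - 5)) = 2*d*v - 10*d + v^2 - 5*v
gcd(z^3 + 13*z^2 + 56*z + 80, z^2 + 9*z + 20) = z^2 + 9*z + 20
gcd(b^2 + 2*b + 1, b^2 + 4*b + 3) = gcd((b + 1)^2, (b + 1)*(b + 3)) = b + 1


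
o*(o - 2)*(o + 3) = o^3 + o^2 - 6*o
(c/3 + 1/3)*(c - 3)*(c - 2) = c^3/3 - 4*c^2/3 + c/3 + 2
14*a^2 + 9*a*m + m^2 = (2*a + m)*(7*a + m)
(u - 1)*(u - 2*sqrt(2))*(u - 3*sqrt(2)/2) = u^3 - 7*sqrt(2)*u^2/2 - u^2 + 7*sqrt(2)*u/2 + 6*u - 6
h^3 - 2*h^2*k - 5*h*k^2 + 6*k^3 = (h - 3*k)*(h - k)*(h + 2*k)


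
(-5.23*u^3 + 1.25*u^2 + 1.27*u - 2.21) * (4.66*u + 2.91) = -24.3718*u^4 - 9.3943*u^3 + 9.5557*u^2 - 6.6029*u - 6.4311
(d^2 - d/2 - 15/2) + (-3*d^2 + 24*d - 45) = -2*d^2 + 47*d/2 - 105/2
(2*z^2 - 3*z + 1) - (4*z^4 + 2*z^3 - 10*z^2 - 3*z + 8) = -4*z^4 - 2*z^3 + 12*z^2 - 7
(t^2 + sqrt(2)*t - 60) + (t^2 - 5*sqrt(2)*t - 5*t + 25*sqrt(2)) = 2*t^2 - 4*sqrt(2)*t - 5*t - 60 + 25*sqrt(2)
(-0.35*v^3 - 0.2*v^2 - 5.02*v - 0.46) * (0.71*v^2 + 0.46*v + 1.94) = -0.2485*v^5 - 0.303*v^4 - 4.3352*v^3 - 3.0238*v^2 - 9.9504*v - 0.8924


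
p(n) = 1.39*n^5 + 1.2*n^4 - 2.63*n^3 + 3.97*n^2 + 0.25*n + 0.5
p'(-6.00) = 7638.97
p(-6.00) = -8543.44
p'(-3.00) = 338.77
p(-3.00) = -134.08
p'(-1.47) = -11.27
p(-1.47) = 13.13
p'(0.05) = 0.63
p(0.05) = 0.52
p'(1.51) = 46.91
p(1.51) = 18.03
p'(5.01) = 4824.20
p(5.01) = 4914.05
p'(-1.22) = -14.50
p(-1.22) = 9.78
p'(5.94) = 9427.31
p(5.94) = 11363.68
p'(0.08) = 0.84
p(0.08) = 0.54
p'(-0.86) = -11.67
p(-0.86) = 4.90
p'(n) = 6.95*n^4 + 4.8*n^3 - 7.89*n^2 + 7.94*n + 0.25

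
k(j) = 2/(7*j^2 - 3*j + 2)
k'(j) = 2*(3 - 14*j)/(7*j^2 - 3*j + 2)^2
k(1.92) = 0.09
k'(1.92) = -0.10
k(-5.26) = 0.01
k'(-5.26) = 0.00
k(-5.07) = 0.01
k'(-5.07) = 0.00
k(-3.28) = 0.02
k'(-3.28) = 0.01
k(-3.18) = 0.02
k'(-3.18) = 0.01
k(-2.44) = 0.04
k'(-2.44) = 0.03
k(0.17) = 1.18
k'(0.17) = 0.43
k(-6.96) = 0.01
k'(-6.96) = 0.00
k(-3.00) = 0.03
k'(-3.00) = 0.02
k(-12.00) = 0.00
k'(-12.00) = 0.00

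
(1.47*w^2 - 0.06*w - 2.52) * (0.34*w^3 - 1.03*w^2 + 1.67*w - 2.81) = 0.4998*w^5 - 1.5345*w^4 + 1.6599*w^3 - 1.6353*w^2 - 4.0398*w + 7.0812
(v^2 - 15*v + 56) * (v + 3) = v^3 - 12*v^2 + 11*v + 168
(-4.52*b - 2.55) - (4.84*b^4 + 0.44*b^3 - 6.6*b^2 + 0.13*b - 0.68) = -4.84*b^4 - 0.44*b^3 + 6.6*b^2 - 4.65*b - 1.87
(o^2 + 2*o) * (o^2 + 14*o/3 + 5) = o^4 + 20*o^3/3 + 43*o^2/3 + 10*o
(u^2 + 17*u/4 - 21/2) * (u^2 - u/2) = u^4 + 15*u^3/4 - 101*u^2/8 + 21*u/4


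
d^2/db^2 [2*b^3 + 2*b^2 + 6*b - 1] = 12*b + 4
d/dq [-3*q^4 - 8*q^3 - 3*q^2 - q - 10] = -12*q^3 - 24*q^2 - 6*q - 1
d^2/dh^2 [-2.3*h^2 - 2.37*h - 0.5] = -4.60000000000000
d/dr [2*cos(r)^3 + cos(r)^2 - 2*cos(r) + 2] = 2*(-3*cos(r)^2 - cos(r) + 1)*sin(r)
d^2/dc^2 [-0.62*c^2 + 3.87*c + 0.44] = -1.24000000000000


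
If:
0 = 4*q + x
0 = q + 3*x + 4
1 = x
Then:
No Solution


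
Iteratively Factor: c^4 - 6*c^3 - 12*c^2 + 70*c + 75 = (c - 5)*(c^3 - c^2 - 17*c - 15) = (c - 5)*(c + 3)*(c^2 - 4*c - 5) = (c - 5)^2*(c + 3)*(c + 1)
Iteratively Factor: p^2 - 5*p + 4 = (p - 4)*(p - 1)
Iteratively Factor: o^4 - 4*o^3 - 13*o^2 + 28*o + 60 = (o - 5)*(o^3 + o^2 - 8*o - 12) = (o - 5)*(o - 3)*(o^2 + 4*o + 4) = (o - 5)*(o - 3)*(o + 2)*(o + 2)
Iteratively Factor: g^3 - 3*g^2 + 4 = (g + 1)*(g^2 - 4*g + 4) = (g - 2)*(g + 1)*(g - 2)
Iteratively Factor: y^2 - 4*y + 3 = (y - 3)*(y - 1)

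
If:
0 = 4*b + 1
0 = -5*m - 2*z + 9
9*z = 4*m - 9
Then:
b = -1/4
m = 99/53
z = -9/53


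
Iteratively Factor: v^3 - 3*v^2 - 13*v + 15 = (v - 5)*(v^2 + 2*v - 3) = (v - 5)*(v - 1)*(v + 3)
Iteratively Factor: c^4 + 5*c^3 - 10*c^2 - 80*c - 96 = (c + 3)*(c^3 + 2*c^2 - 16*c - 32) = (c + 3)*(c + 4)*(c^2 - 2*c - 8) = (c - 4)*(c + 3)*(c + 4)*(c + 2)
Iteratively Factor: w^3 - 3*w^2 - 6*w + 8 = (w + 2)*(w^2 - 5*w + 4) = (w - 1)*(w + 2)*(w - 4)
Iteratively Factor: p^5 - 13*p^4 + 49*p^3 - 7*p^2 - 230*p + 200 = (p - 1)*(p^4 - 12*p^3 + 37*p^2 + 30*p - 200) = (p - 5)*(p - 1)*(p^3 - 7*p^2 + 2*p + 40) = (p - 5)*(p - 4)*(p - 1)*(p^2 - 3*p - 10) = (p - 5)*(p - 4)*(p - 1)*(p + 2)*(p - 5)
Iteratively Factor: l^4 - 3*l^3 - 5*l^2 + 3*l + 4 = (l - 1)*(l^3 - 2*l^2 - 7*l - 4) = (l - 1)*(l + 1)*(l^2 - 3*l - 4) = (l - 4)*(l - 1)*(l + 1)*(l + 1)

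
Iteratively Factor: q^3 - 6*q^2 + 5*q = (q - 5)*(q^2 - q) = (q - 5)*(q - 1)*(q)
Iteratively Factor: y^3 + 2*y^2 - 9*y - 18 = (y - 3)*(y^2 + 5*y + 6) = (y - 3)*(y + 2)*(y + 3)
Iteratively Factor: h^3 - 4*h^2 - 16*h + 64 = (h + 4)*(h^2 - 8*h + 16) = (h - 4)*(h + 4)*(h - 4)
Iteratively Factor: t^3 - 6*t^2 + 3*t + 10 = (t - 5)*(t^2 - t - 2) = (t - 5)*(t - 2)*(t + 1)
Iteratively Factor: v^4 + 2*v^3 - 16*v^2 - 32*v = (v - 4)*(v^3 + 6*v^2 + 8*v) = (v - 4)*(v + 2)*(v^2 + 4*v) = v*(v - 4)*(v + 2)*(v + 4)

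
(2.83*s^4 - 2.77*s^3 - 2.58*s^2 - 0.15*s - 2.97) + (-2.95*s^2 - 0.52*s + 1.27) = 2.83*s^4 - 2.77*s^3 - 5.53*s^2 - 0.67*s - 1.7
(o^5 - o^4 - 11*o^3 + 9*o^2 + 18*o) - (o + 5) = o^5 - o^4 - 11*o^3 + 9*o^2 + 17*o - 5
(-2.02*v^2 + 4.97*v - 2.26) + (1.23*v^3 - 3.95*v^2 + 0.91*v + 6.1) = 1.23*v^3 - 5.97*v^2 + 5.88*v + 3.84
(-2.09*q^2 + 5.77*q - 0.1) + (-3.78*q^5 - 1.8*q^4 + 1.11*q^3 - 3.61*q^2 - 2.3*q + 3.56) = -3.78*q^5 - 1.8*q^4 + 1.11*q^3 - 5.7*q^2 + 3.47*q + 3.46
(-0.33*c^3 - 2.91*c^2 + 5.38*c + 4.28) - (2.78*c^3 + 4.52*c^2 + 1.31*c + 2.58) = -3.11*c^3 - 7.43*c^2 + 4.07*c + 1.7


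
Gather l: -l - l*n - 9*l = l*(-n - 10)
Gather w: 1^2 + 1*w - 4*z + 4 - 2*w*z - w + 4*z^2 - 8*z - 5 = -2*w*z + 4*z^2 - 12*z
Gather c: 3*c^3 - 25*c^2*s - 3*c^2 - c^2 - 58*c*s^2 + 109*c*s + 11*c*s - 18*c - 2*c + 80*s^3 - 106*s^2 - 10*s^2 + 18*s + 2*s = 3*c^3 + c^2*(-25*s - 4) + c*(-58*s^2 + 120*s - 20) + 80*s^3 - 116*s^2 + 20*s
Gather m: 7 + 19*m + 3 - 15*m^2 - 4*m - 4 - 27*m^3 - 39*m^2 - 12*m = -27*m^3 - 54*m^2 + 3*m + 6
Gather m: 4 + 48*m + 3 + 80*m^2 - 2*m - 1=80*m^2 + 46*m + 6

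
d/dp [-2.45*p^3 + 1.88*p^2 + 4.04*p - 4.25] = -7.35*p^2 + 3.76*p + 4.04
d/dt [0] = 0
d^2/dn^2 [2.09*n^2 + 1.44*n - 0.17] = 4.18000000000000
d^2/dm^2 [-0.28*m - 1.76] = 0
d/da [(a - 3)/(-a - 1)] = -4/(a + 1)^2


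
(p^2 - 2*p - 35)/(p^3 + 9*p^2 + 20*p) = (p - 7)/(p*(p + 4))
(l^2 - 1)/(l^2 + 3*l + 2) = (l - 1)/(l + 2)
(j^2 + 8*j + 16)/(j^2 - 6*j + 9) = (j^2 + 8*j + 16)/(j^2 - 6*j + 9)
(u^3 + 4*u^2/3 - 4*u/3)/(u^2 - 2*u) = (3*u^2 + 4*u - 4)/(3*(u - 2))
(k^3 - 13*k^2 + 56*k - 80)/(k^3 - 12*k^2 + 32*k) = (k^2 - 9*k + 20)/(k*(k - 8))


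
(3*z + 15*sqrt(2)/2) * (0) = 0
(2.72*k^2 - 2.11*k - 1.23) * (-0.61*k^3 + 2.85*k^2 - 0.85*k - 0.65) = -1.6592*k^5 + 9.0391*k^4 - 7.5752*k^3 - 3.48*k^2 + 2.417*k + 0.7995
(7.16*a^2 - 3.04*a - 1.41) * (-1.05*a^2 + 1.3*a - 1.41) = -7.518*a^4 + 12.5*a^3 - 12.5671*a^2 + 2.4534*a + 1.9881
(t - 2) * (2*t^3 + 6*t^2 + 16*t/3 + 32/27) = 2*t^4 + 2*t^3 - 20*t^2/3 - 256*t/27 - 64/27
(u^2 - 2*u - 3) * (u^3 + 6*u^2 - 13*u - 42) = u^5 + 4*u^4 - 28*u^3 - 34*u^2 + 123*u + 126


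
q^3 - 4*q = q*(q - 2)*(q + 2)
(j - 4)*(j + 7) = j^2 + 3*j - 28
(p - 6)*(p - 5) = p^2 - 11*p + 30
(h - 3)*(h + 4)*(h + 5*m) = h^3 + 5*h^2*m + h^2 + 5*h*m - 12*h - 60*m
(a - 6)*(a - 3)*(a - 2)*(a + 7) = a^4 - 4*a^3 - 41*a^2 + 216*a - 252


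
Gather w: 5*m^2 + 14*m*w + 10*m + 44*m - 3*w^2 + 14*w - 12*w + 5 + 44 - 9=5*m^2 + 54*m - 3*w^2 + w*(14*m + 2) + 40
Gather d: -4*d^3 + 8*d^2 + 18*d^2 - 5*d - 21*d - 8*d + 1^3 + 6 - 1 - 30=-4*d^3 + 26*d^2 - 34*d - 24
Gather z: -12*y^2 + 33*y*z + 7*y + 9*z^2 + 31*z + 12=-12*y^2 + 7*y + 9*z^2 + z*(33*y + 31) + 12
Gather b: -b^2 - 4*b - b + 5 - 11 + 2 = -b^2 - 5*b - 4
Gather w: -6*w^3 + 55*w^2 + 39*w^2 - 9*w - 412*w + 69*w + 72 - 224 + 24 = -6*w^3 + 94*w^2 - 352*w - 128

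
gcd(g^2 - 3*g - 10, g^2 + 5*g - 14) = 1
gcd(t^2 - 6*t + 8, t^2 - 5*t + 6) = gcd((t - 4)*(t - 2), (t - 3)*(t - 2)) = t - 2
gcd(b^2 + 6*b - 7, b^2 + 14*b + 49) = b + 7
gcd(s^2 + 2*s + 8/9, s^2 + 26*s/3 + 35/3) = 1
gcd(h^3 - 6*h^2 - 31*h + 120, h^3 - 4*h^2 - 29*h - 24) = h - 8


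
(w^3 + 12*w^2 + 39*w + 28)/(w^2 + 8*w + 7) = w + 4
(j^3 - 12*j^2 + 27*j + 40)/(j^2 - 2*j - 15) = (j^2 - 7*j - 8)/(j + 3)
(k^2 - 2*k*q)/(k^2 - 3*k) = (k - 2*q)/(k - 3)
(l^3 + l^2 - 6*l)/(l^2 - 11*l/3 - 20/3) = 3*l*(-l^2 - l + 6)/(-3*l^2 + 11*l + 20)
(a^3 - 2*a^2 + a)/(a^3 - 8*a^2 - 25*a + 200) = a*(a^2 - 2*a + 1)/(a^3 - 8*a^2 - 25*a + 200)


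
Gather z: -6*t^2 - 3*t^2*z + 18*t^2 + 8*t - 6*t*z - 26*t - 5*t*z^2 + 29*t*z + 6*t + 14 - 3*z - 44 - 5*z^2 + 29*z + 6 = 12*t^2 - 12*t + z^2*(-5*t - 5) + z*(-3*t^2 + 23*t + 26) - 24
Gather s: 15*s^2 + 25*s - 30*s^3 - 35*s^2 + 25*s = -30*s^3 - 20*s^2 + 50*s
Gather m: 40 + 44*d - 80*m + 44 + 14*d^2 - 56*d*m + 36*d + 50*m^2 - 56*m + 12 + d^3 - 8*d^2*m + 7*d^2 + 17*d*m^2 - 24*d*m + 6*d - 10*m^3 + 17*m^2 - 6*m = d^3 + 21*d^2 + 86*d - 10*m^3 + m^2*(17*d + 67) + m*(-8*d^2 - 80*d - 142) + 96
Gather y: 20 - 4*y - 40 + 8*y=4*y - 20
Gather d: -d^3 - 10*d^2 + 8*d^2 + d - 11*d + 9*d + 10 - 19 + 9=-d^3 - 2*d^2 - d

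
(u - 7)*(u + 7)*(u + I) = u^3 + I*u^2 - 49*u - 49*I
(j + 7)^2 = j^2 + 14*j + 49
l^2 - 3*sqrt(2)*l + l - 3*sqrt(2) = (l + 1)*(l - 3*sqrt(2))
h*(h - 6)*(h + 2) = h^3 - 4*h^2 - 12*h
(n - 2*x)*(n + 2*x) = n^2 - 4*x^2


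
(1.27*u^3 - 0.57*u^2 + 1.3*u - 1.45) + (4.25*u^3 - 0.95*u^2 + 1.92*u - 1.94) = 5.52*u^3 - 1.52*u^2 + 3.22*u - 3.39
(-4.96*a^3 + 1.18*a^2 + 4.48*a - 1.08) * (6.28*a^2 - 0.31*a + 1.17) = -31.1488*a^5 + 8.948*a^4 + 21.9654*a^3 - 6.7906*a^2 + 5.5764*a - 1.2636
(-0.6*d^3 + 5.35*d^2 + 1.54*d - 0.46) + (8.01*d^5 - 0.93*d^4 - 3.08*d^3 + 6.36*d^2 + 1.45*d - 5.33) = 8.01*d^5 - 0.93*d^4 - 3.68*d^3 + 11.71*d^2 + 2.99*d - 5.79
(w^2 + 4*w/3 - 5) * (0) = 0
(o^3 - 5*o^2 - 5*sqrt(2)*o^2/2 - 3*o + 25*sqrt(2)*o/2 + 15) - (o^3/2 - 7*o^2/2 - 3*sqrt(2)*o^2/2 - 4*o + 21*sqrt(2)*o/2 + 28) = o^3/2 - 3*o^2/2 - sqrt(2)*o^2 + o + 2*sqrt(2)*o - 13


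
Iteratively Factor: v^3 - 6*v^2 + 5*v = (v - 5)*(v^2 - v) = v*(v - 5)*(v - 1)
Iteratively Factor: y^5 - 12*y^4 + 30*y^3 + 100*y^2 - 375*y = (y - 5)*(y^4 - 7*y^3 - 5*y^2 + 75*y) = (y - 5)^2*(y^3 - 2*y^2 - 15*y) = (y - 5)^3*(y^2 + 3*y) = (y - 5)^3*(y + 3)*(y)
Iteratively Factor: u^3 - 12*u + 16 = (u + 4)*(u^2 - 4*u + 4) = (u - 2)*(u + 4)*(u - 2)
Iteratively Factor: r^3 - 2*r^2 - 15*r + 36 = (r - 3)*(r^2 + r - 12) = (r - 3)*(r + 4)*(r - 3)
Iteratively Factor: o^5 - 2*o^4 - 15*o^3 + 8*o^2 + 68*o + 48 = (o - 4)*(o^4 + 2*o^3 - 7*o^2 - 20*o - 12) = (o - 4)*(o + 1)*(o^3 + o^2 - 8*o - 12) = (o - 4)*(o + 1)*(o + 2)*(o^2 - o - 6) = (o - 4)*(o - 3)*(o + 1)*(o + 2)*(o + 2)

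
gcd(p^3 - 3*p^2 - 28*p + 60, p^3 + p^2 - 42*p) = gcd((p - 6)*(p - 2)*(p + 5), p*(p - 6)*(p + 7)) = p - 6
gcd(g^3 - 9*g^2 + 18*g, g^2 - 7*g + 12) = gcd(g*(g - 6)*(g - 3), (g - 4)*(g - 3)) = g - 3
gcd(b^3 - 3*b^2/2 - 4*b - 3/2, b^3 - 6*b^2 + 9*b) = b - 3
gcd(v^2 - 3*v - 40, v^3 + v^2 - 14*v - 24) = 1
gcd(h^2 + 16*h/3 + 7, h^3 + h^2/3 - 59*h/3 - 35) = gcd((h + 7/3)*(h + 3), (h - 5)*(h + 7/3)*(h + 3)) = h^2 + 16*h/3 + 7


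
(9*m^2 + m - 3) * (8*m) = 72*m^3 + 8*m^2 - 24*m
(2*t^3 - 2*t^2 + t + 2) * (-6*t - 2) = -12*t^4 + 8*t^3 - 2*t^2 - 14*t - 4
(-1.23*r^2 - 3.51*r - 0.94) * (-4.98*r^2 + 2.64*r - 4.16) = 6.1254*r^4 + 14.2326*r^3 + 0.531600000000002*r^2 + 12.12*r + 3.9104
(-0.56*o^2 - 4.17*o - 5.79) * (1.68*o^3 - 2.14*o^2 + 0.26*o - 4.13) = -0.9408*o^5 - 5.8072*o^4 - 0.949*o^3 + 13.6192*o^2 + 15.7167*o + 23.9127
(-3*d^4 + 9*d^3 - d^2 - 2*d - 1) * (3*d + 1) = -9*d^5 + 24*d^4 + 6*d^3 - 7*d^2 - 5*d - 1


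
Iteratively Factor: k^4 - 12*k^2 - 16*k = (k)*(k^3 - 12*k - 16) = k*(k + 2)*(k^2 - 2*k - 8) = k*(k - 4)*(k + 2)*(k + 2)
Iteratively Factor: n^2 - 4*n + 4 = (n - 2)*(n - 2)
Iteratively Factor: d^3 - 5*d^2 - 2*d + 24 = (d - 4)*(d^2 - d - 6) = (d - 4)*(d - 3)*(d + 2)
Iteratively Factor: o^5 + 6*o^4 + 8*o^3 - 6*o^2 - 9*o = (o - 1)*(o^4 + 7*o^3 + 15*o^2 + 9*o) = o*(o - 1)*(o^3 + 7*o^2 + 15*o + 9) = o*(o - 1)*(o + 3)*(o^2 + 4*o + 3) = o*(o - 1)*(o + 3)^2*(o + 1)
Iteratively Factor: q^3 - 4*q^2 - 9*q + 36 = (q + 3)*(q^2 - 7*q + 12) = (q - 3)*(q + 3)*(q - 4)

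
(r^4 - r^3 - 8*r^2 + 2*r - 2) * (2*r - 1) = 2*r^5 - 3*r^4 - 15*r^3 + 12*r^2 - 6*r + 2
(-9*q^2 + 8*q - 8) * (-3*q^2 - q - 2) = 27*q^4 - 15*q^3 + 34*q^2 - 8*q + 16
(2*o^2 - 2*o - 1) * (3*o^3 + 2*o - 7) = 6*o^5 - 6*o^4 + o^3 - 18*o^2 + 12*o + 7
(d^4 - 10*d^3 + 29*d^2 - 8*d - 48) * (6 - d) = -d^5 + 16*d^4 - 89*d^3 + 182*d^2 - 288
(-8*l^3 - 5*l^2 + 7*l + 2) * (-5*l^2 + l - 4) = 40*l^5 + 17*l^4 - 8*l^3 + 17*l^2 - 26*l - 8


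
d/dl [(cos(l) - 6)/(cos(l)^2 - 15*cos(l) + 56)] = (cos(l)^2 - 12*cos(l) + 34)*sin(l)/(cos(l)^2 - 15*cos(l) + 56)^2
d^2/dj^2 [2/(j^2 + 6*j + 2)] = 4*(-j^2 - 6*j + 4*(j + 3)^2 - 2)/(j^2 + 6*j + 2)^3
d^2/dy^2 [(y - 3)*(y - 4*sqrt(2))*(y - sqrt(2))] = 6*y - 10*sqrt(2) - 6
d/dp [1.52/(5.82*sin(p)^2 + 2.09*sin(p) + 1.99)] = -(17.6928*sin(p) + 3.1768)*cos(p)/(5.82*sin(p)^2 + 2.09*sin(p) + 1.99)^2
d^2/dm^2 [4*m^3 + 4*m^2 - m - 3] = 24*m + 8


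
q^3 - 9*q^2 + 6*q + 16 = (q - 8)*(q - 2)*(q + 1)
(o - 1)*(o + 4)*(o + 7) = o^3 + 10*o^2 + 17*o - 28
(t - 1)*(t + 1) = t^2 - 1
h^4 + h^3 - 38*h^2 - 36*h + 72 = (h - 6)*(h - 1)*(h + 2)*(h + 6)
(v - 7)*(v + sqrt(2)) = v^2 - 7*v + sqrt(2)*v - 7*sqrt(2)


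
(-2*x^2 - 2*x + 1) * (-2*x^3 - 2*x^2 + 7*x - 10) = 4*x^5 + 8*x^4 - 12*x^3 + 4*x^2 + 27*x - 10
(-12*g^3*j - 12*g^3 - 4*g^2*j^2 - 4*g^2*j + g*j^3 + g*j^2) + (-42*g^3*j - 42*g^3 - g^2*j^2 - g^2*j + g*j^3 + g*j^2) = -54*g^3*j - 54*g^3 - 5*g^2*j^2 - 5*g^2*j + 2*g*j^3 + 2*g*j^2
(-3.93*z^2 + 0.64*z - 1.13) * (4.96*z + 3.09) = -19.4928*z^3 - 8.9693*z^2 - 3.6272*z - 3.4917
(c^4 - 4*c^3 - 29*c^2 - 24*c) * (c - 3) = c^5 - 7*c^4 - 17*c^3 + 63*c^2 + 72*c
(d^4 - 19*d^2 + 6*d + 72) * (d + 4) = d^5 + 4*d^4 - 19*d^3 - 70*d^2 + 96*d + 288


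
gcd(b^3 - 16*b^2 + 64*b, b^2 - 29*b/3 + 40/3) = b - 8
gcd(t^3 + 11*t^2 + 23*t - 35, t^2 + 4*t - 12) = 1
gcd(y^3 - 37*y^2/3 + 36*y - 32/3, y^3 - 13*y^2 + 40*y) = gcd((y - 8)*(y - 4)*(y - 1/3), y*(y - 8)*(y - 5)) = y - 8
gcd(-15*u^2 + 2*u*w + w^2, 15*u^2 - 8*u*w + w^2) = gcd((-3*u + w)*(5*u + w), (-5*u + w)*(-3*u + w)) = 3*u - w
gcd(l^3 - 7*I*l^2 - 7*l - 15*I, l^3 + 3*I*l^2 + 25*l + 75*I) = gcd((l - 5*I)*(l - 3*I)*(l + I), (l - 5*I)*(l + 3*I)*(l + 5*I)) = l - 5*I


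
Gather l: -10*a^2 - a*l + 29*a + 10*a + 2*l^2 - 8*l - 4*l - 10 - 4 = -10*a^2 + 39*a + 2*l^2 + l*(-a - 12) - 14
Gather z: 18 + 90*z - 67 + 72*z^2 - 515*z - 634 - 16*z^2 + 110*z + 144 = 56*z^2 - 315*z - 539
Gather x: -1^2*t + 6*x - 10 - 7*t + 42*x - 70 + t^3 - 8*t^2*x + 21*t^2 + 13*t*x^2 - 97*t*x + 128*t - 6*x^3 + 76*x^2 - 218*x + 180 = t^3 + 21*t^2 + 120*t - 6*x^3 + x^2*(13*t + 76) + x*(-8*t^2 - 97*t - 170) + 100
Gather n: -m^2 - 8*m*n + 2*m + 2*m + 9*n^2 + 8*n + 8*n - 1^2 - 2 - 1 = -m^2 + 4*m + 9*n^2 + n*(16 - 8*m) - 4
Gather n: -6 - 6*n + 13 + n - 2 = 5 - 5*n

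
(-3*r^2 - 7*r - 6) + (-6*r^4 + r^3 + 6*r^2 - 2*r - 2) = -6*r^4 + r^3 + 3*r^2 - 9*r - 8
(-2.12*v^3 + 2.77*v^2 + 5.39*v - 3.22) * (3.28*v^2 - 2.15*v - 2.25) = -6.9536*v^5 + 13.6436*v^4 + 16.4937*v^3 - 28.3826*v^2 - 5.2045*v + 7.245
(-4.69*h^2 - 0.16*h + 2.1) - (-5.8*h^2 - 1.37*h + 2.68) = 1.11*h^2 + 1.21*h - 0.58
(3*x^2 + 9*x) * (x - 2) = 3*x^3 + 3*x^2 - 18*x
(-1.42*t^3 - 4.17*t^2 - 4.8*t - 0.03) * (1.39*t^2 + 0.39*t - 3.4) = -1.9738*t^5 - 6.3501*t^4 - 3.4703*t^3 + 12.2643*t^2 + 16.3083*t + 0.102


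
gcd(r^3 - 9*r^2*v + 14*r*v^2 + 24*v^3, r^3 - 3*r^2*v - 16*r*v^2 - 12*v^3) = r^2 - 5*r*v - 6*v^2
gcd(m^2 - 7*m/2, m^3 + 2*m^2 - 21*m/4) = m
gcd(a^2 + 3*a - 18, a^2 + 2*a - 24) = a + 6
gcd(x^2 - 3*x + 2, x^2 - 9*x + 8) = x - 1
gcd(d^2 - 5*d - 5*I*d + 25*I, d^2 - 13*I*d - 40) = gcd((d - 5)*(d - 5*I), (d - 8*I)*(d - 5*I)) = d - 5*I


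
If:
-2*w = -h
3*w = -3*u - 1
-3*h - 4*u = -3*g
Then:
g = 2*w/3 - 4/9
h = 2*w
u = -w - 1/3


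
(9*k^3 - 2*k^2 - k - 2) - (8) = 9*k^3 - 2*k^2 - k - 10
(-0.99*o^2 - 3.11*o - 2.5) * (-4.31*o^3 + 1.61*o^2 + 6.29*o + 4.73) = 4.2669*o^5 + 11.8102*o^4 - 0.459200000000002*o^3 - 28.2696*o^2 - 30.4353*o - 11.825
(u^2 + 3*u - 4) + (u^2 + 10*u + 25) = 2*u^2 + 13*u + 21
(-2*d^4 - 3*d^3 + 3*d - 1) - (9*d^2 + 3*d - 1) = -2*d^4 - 3*d^3 - 9*d^2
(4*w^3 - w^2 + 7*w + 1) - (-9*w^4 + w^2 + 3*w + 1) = 9*w^4 + 4*w^3 - 2*w^2 + 4*w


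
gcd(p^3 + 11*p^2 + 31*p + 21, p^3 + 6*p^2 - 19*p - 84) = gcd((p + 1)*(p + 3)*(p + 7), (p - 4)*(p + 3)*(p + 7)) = p^2 + 10*p + 21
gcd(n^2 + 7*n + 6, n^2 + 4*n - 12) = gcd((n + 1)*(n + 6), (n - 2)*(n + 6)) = n + 6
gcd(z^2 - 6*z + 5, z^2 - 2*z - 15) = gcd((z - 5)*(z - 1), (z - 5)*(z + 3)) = z - 5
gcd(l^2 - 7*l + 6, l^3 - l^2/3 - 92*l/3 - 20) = l - 6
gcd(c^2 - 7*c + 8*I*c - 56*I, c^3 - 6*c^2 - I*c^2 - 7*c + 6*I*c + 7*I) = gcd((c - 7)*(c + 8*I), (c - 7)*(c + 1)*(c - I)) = c - 7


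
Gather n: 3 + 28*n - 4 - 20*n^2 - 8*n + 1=-20*n^2 + 20*n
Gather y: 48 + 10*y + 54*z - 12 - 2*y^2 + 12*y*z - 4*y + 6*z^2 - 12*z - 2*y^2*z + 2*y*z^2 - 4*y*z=y^2*(-2*z - 2) + y*(2*z^2 + 8*z + 6) + 6*z^2 + 42*z + 36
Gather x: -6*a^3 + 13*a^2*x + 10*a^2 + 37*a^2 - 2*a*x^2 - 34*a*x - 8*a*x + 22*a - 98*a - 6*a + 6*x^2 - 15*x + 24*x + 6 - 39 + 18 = -6*a^3 + 47*a^2 - 82*a + x^2*(6 - 2*a) + x*(13*a^2 - 42*a + 9) - 15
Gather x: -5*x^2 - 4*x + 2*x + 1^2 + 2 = -5*x^2 - 2*x + 3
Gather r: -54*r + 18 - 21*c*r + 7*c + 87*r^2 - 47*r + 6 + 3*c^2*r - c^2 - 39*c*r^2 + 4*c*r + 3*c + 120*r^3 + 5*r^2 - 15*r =-c^2 + 10*c + 120*r^3 + r^2*(92 - 39*c) + r*(3*c^2 - 17*c - 116) + 24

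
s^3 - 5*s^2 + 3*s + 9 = (s - 3)^2*(s + 1)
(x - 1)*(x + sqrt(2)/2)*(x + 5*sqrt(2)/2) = x^3 - x^2 + 3*sqrt(2)*x^2 - 3*sqrt(2)*x + 5*x/2 - 5/2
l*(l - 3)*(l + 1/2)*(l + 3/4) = l^4 - 7*l^3/4 - 27*l^2/8 - 9*l/8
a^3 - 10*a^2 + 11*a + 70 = (a - 7)*(a - 5)*(a + 2)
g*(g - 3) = g^2 - 3*g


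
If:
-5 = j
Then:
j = -5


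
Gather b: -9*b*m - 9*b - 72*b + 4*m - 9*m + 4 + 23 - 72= b*(-9*m - 81) - 5*m - 45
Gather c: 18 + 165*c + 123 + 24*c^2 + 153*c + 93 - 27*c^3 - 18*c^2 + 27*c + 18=-27*c^3 + 6*c^2 + 345*c + 252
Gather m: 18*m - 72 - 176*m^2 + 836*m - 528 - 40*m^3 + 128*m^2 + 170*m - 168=-40*m^3 - 48*m^2 + 1024*m - 768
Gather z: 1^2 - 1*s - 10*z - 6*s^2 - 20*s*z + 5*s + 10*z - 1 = -6*s^2 - 20*s*z + 4*s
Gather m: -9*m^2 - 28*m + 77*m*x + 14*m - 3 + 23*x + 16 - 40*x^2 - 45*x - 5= -9*m^2 + m*(77*x - 14) - 40*x^2 - 22*x + 8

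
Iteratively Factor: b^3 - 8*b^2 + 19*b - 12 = (b - 1)*(b^2 - 7*b + 12) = (b - 3)*(b - 1)*(b - 4)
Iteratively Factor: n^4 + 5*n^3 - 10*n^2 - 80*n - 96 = (n + 3)*(n^3 + 2*n^2 - 16*n - 32) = (n + 3)*(n + 4)*(n^2 - 2*n - 8) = (n - 4)*(n + 3)*(n + 4)*(n + 2)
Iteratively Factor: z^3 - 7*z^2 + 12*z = (z - 3)*(z^2 - 4*z) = z*(z - 3)*(z - 4)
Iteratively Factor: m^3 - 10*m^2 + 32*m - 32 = (m - 2)*(m^2 - 8*m + 16) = (m - 4)*(m - 2)*(m - 4)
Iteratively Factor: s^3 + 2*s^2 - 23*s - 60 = (s + 4)*(s^2 - 2*s - 15) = (s - 5)*(s + 4)*(s + 3)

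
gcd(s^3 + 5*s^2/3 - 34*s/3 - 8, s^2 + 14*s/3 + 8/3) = s^2 + 14*s/3 + 8/3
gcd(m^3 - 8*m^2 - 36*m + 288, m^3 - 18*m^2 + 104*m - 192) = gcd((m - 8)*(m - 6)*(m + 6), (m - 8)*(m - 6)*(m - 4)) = m^2 - 14*m + 48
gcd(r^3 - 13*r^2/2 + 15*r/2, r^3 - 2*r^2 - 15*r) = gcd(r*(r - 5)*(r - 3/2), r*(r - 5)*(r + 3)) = r^2 - 5*r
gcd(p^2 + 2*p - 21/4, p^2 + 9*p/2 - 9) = p - 3/2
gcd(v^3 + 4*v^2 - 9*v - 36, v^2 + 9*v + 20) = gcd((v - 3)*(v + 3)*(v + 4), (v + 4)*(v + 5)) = v + 4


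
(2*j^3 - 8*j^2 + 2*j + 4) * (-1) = -2*j^3 + 8*j^2 - 2*j - 4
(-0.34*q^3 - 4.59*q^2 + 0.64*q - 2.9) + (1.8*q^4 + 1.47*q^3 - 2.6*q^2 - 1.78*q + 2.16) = 1.8*q^4 + 1.13*q^3 - 7.19*q^2 - 1.14*q - 0.74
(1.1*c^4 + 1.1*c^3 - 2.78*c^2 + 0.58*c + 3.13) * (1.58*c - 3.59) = 1.738*c^5 - 2.211*c^4 - 8.3414*c^3 + 10.8966*c^2 + 2.8632*c - 11.2367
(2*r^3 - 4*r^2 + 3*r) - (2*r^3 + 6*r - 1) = -4*r^2 - 3*r + 1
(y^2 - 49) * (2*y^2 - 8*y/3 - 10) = 2*y^4 - 8*y^3/3 - 108*y^2 + 392*y/3 + 490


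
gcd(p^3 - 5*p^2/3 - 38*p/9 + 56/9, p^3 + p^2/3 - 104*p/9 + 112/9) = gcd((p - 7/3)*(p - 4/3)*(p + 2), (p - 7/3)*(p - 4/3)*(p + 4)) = p^2 - 11*p/3 + 28/9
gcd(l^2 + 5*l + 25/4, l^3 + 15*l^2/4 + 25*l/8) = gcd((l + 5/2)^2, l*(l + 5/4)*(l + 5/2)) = l + 5/2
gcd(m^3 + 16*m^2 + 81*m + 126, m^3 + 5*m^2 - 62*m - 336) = m^2 + 13*m + 42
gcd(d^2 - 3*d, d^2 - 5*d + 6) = d - 3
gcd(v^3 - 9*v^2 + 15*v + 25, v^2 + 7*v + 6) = v + 1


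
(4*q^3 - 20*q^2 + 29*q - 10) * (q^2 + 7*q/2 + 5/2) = 4*q^5 - 6*q^4 - 31*q^3 + 83*q^2/2 + 75*q/2 - 25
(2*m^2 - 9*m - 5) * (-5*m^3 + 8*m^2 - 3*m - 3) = -10*m^5 + 61*m^4 - 53*m^3 - 19*m^2 + 42*m + 15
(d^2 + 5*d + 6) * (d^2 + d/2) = d^4 + 11*d^3/2 + 17*d^2/2 + 3*d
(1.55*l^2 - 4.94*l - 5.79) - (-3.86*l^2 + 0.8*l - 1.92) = 5.41*l^2 - 5.74*l - 3.87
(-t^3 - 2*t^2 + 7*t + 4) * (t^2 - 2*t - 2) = -t^5 + 13*t^3 - 6*t^2 - 22*t - 8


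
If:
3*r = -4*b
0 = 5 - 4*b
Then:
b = 5/4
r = -5/3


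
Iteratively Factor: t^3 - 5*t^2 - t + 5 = (t + 1)*(t^2 - 6*t + 5) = (t - 1)*(t + 1)*(t - 5)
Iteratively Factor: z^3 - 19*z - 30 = (z + 3)*(z^2 - 3*z - 10) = (z + 2)*(z + 3)*(z - 5)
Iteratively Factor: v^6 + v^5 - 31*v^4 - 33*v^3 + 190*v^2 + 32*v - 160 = (v - 5)*(v^5 + 6*v^4 - v^3 - 38*v^2 + 32) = (v - 5)*(v - 2)*(v^4 + 8*v^3 + 15*v^2 - 8*v - 16) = (v - 5)*(v - 2)*(v + 1)*(v^3 + 7*v^2 + 8*v - 16) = (v - 5)*(v - 2)*(v + 1)*(v + 4)*(v^2 + 3*v - 4) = (v - 5)*(v - 2)*(v - 1)*(v + 1)*(v + 4)*(v + 4)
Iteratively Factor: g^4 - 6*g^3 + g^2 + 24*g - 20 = (g - 2)*(g^3 - 4*g^2 - 7*g + 10) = (g - 5)*(g - 2)*(g^2 + g - 2) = (g - 5)*(g - 2)*(g - 1)*(g + 2)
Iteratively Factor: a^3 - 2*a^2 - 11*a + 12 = (a + 3)*(a^2 - 5*a + 4) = (a - 1)*(a + 3)*(a - 4)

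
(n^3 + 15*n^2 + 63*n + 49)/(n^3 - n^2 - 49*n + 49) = (n^2 + 8*n + 7)/(n^2 - 8*n + 7)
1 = 1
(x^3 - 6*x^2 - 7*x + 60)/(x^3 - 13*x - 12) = (x - 5)/(x + 1)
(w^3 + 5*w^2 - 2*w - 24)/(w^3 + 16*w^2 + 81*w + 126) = (w^2 + 2*w - 8)/(w^2 + 13*w + 42)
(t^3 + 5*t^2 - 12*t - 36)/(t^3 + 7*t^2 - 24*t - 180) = (t^2 - t - 6)/(t^2 + t - 30)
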